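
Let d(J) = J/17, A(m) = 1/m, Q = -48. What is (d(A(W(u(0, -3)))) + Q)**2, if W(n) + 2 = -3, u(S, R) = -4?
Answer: 16654561/7225 ≈ 2305.1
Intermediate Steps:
W(n) = -5 (W(n) = -2 - 3 = -5)
d(J) = J/17 (d(J) = J*(1/17) = J/17)
(d(A(W(u(0, -3)))) + Q)**2 = ((1/17)/(-5) - 48)**2 = ((1/17)*(-1/5) - 48)**2 = (-1/85 - 48)**2 = (-4081/85)**2 = 16654561/7225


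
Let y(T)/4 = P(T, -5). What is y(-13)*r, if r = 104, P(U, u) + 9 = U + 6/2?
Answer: -7904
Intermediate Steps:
P(U, u) = -6 + U (P(U, u) = -9 + (U + 6/2) = -9 + (U + 6*(½)) = -9 + (U + 3) = -9 + (3 + U) = -6 + U)
y(T) = -24 + 4*T (y(T) = 4*(-6 + T) = -24 + 4*T)
y(-13)*r = (-24 + 4*(-13))*104 = (-24 - 52)*104 = -76*104 = -7904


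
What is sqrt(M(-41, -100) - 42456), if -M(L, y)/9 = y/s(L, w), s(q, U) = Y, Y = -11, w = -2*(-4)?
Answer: 2*I*sqrt(1286769)/11 ≈ 206.25*I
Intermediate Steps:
w = 8
s(q, U) = -11
M(L, y) = 9*y/11 (M(L, y) = -9*y/(-11) = -9*y*(-1)/11 = -(-9)*y/11 = 9*y/11)
sqrt(M(-41, -100) - 42456) = sqrt((9/11)*(-100) - 42456) = sqrt(-900/11 - 42456) = sqrt(-467916/11) = 2*I*sqrt(1286769)/11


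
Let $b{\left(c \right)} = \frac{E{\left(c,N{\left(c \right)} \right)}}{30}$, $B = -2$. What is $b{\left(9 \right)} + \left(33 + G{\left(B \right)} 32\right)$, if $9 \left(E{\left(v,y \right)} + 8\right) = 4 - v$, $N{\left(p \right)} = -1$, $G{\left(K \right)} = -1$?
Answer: $\frac{193}{270} \approx 0.71482$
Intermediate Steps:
$E{\left(v,y \right)} = - \frac{68}{9} - \frac{v}{9}$ ($E{\left(v,y \right)} = -8 + \frac{4 - v}{9} = -8 - \left(- \frac{4}{9} + \frac{v}{9}\right) = - \frac{68}{9} - \frac{v}{9}$)
$b{\left(c \right)} = - \frac{34}{135} - \frac{c}{270}$ ($b{\left(c \right)} = \frac{- \frac{68}{9} - \frac{c}{9}}{30} = \left(- \frac{68}{9} - \frac{c}{9}\right) \frac{1}{30} = - \frac{34}{135} - \frac{c}{270}$)
$b{\left(9 \right)} + \left(33 + G{\left(B \right)} 32\right) = \left(- \frac{34}{135} - \frac{1}{30}\right) + \left(33 - 32\right) = - \frac{77}{270} + 1 = \frac{193}{270}$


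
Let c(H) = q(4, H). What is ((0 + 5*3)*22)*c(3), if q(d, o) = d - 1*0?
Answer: 1320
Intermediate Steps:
q(d, o) = d (q(d, o) = d + 0 = d)
c(H) = 4
((0 + 5*3)*22)*c(3) = ((0 + 5*3)*22)*4 = ((0 + 15)*22)*4 = (15*22)*4 = 330*4 = 1320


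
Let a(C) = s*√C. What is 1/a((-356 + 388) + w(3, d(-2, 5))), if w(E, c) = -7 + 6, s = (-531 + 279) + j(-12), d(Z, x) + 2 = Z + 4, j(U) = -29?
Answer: -√31/8711 ≈ -0.00063916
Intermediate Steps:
d(Z, x) = 2 + Z (d(Z, x) = -2 + (Z + 4) = -2 + (4 + Z) = 2 + Z)
s = -281 (s = (-531 + 279) - 29 = -252 - 29 = -281)
w(E, c) = -1
a(C) = -281*√C
1/a((-356 + 388) + w(3, d(-2, 5))) = 1/(-281*√((-356 + 388) - 1)) = 1/(-281*√(32 - 1)) = 1/(-281*√31) = -√31/8711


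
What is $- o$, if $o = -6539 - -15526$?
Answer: $-8987$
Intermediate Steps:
$o = 8987$ ($o = -6539 + 15526 = 8987$)
$- o = \left(-1\right) 8987 = -8987$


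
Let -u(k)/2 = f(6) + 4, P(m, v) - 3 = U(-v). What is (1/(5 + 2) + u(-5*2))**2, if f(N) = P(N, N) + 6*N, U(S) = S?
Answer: 267289/49 ≈ 5454.9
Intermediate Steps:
P(m, v) = 3 - v
f(N) = 3 + 5*N (f(N) = (3 - N) + 6*N = 3 + 5*N)
u(k) = -74 (u(k) = -2*((3 + 5*6) + 4) = -2*((3 + 30) + 4) = -2*(33 + 4) = -2*37 = -74)
(1/(5 + 2) + u(-5*2))**2 = (1/(5 + 2) - 74)**2 = (1/7 - 74)**2 = (-517/7)**2 = 267289/49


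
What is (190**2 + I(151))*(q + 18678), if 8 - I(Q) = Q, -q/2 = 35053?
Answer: -1849196596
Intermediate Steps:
q = -70106 (q = -2*35053 = -70106)
I(Q) = 8 - Q
(190**2 + I(151))*(q + 18678) = (190**2 + (8 - 1*151))*(-70106 + 18678) = (36100 + (8 - 151))*(-51428) = (36100 - 143)*(-51428) = 35957*(-51428) = -1849196596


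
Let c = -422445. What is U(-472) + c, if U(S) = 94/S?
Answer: -99697067/236 ≈ -4.2245e+5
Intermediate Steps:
U(-472) + c = 94/(-472) - 422445 = 94*(-1/472) - 422445 = -47/236 - 422445 = -99697067/236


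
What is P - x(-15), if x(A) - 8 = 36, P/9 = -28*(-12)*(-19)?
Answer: -57500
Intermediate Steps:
P = -57456 (P = 9*(-28*(-12)*(-19)) = 9*(336*(-19)) = 9*(-6384) = -57456)
x(A) = 44 (x(A) = 8 + 36 = 44)
P - x(-15) = -57456 - 1*44 = -57456 - 44 = -57500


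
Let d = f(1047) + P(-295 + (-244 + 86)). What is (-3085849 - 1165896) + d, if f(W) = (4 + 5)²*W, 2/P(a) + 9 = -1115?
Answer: -2341819157/562 ≈ -4.1669e+6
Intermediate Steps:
P(a) = -1/562 (P(a) = 2/(-9 - 1115) = 2/(-1124) = 2*(-1/1124) = -1/562)
f(W) = 81*W (f(W) = 9²*W = 81*W)
d = 47661533/562 (d = 81*1047 - 1/562 = 84807 - 1/562 = 47661533/562 ≈ 84807.)
(-3085849 - 1165896) + d = (-3085849 - 1165896) + 47661533/562 = -4251745 + 47661533/562 = -2341819157/562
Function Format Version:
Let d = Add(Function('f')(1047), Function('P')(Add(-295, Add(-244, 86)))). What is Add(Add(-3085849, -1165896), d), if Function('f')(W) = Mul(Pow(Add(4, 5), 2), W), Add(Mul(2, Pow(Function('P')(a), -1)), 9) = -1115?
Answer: Rational(-2341819157, 562) ≈ -4.1669e+6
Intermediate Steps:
Function('P')(a) = Rational(-1, 562) (Function('P')(a) = Mul(2, Pow(Add(-9, -1115), -1)) = Mul(2, Pow(-1124, -1)) = Mul(2, Rational(-1, 1124)) = Rational(-1, 562))
Function('f')(W) = Mul(81, W) (Function('f')(W) = Mul(Pow(9, 2), W) = Mul(81, W))
d = Rational(47661533, 562) (d = Add(Mul(81, 1047), Rational(-1, 562)) = Add(84807, Rational(-1, 562)) = Rational(47661533, 562) ≈ 84807.)
Add(Add(-3085849, -1165896), d) = Add(Add(-3085849, -1165896), Rational(47661533, 562)) = Add(-4251745, Rational(47661533, 562)) = Rational(-2341819157, 562)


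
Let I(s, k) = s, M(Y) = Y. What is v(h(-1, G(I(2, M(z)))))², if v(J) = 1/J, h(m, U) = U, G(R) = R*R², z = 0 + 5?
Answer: 1/64 ≈ 0.015625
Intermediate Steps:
z = 5
G(R) = R³
v(h(-1, G(I(2, M(z)))))² = (1/(2³))² = (1/8)² = (⅛)² = 1/64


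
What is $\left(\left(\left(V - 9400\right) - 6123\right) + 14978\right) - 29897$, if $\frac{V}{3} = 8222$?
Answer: $-5776$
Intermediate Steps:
$V = 24666$ ($V = 3 \cdot 8222 = 24666$)
$\left(\left(\left(V - 9400\right) - 6123\right) + 14978\right) - 29897 = \left(\left(\left(24666 - 9400\right) - 6123\right) + 14978\right) - 29897 = \left(\left(15266 - 6123\right) + 14978\right) - 29897 = \left(9143 + 14978\right) - 29897 = 24121 - 29897 = -5776$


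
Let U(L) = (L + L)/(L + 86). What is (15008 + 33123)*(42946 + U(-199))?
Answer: 233593989776/113 ≈ 2.0672e+9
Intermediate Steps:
U(L) = 2*L/(86 + L) (U(L) = (2*L)/(86 + L) = 2*L/(86 + L))
(15008 + 33123)*(42946 + U(-199)) = (15008 + 33123)*(42946 + 2*(-199)/(86 - 199)) = 48131*(42946 + 2*(-199)/(-113)) = 48131*(42946 + 2*(-199)*(-1/113)) = 48131*(42946 + 398/113) = 48131*(4853296/113) = 233593989776/113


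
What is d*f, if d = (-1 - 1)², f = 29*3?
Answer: 348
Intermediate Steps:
f = 87
d = 4 (d = (-2)² = 4)
d*f = 4*87 = 348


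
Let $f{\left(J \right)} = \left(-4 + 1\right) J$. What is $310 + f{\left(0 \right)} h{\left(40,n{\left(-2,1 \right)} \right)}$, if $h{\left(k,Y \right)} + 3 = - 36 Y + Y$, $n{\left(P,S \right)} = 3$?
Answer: $310$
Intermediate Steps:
$h{\left(k,Y \right)} = -3 - 35 Y$ ($h{\left(k,Y \right)} = -3 + \left(- 36 Y + Y\right) = -3 - 35 Y$)
$f{\left(J \right)} = - 3 J$
$310 + f{\left(0 \right)} h{\left(40,n{\left(-2,1 \right)} \right)} = 310 + \left(-3\right) 0 \left(-3 - 105\right) = 310 + 0 \left(-3 - 105\right) = 310 + 0 \left(-108\right) = 310 + 0 = 310$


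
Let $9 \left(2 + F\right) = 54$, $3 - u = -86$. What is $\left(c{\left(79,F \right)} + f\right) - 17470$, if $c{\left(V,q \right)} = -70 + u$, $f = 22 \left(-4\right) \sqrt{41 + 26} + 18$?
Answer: $-17433 - 88 \sqrt{67} \approx -18153.0$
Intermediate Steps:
$u = 89$ ($u = 3 - -86 = 3 + 86 = 89$)
$f = 18 - 88 \sqrt{67}$ ($f = - 88 \sqrt{67} + 18 = 18 - 88 \sqrt{67} \approx -702.31$)
$F = 4$ ($F = -2 + \frac{1}{9} \cdot 54 = -2 + 6 = 4$)
$c{\left(V,q \right)} = 19$ ($c{\left(V,q \right)} = -70 + 89 = 19$)
$\left(c{\left(79,F \right)} + f\right) - 17470 = \left(19 + \left(18 - 88 \sqrt{67}\right)\right) - 17470 = \left(37 - 88 \sqrt{67}\right) - 17470 = -17433 - 88 \sqrt{67}$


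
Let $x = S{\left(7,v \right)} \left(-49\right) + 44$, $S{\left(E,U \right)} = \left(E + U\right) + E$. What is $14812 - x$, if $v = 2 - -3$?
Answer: $15699$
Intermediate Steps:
$v = 5$ ($v = 2 + 3 = 5$)
$S{\left(E,U \right)} = U + 2 E$
$x = -887$ ($x = \left(5 + 2 \cdot 7\right) \left(-49\right) + 44 = \left(5 + 14\right) \left(-49\right) + 44 = 19 \left(-49\right) + 44 = -931 + 44 = -887$)
$14812 - x = 14812 - -887 = 14812 + 887 = 15699$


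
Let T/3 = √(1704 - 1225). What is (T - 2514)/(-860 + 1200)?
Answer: -1257/170 + 3*√479/340 ≈ -7.2010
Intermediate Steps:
T = 3*√479 (T = 3*√(1704 - 1225) = 3*√479 ≈ 65.658)
(T - 2514)/(-860 + 1200) = (3*√479 - 2514)/(-860 + 1200) = (-2514 + 3*√479)/340 = (-2514 + 3*√479)*(1/340) = -1257/170 + 3*√479/340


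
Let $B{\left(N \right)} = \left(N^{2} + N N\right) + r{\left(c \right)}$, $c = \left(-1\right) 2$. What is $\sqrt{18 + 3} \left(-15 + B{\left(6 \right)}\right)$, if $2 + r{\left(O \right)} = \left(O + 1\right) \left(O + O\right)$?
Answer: $59 \sqrt{21} \approx 270.37$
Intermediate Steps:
$c = -2$
$r{\left(O \right)} = -2 + 2 O \left(1 + O\right)$ ($r{\left(O \right)} = -2 + \left(O + 1\right) \left(O + O\right) = -2 + \left(1 + O\right) 2 O = -2 + 2 O \left(1 + O\right)$)
$B{\left(N \right)} = 2 + 2 N^{2}$ ($B{\left(N \right)} = \left(N^{2} + N N\right) + \left(-2 + 2 \left(-2\right) + 2 \left(-2\right)^{2}\right) = \left(N^{2} + N^{2}\right) - -2 = 2 N^{2} - -2 = 2 N^{2} + 2 = 2 + 2 N^{2}$)
$\sqrt{18 + 3} \left(-15 + B{\left(6 \right)}\right) = \sqrt{18 + 3} \left(-15 + \left(2 + 2 \cdot 6^{2}\right)\right) = \sqrt{21} \left(-15 + \left(2 + 2 \cdot 36\right)\right) = \sqrt{21} \left(-15 + \left(2 + 72\right)\right) = \sqrt{21} \left(-15 + 74\right) = \sqrt{21} \cdot 59 = 59 \sqrt{21}$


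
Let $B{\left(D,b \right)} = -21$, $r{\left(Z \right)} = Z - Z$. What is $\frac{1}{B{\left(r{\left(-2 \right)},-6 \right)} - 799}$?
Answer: $- \frac{1}{820} \approx -0.0012195$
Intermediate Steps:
$r{\left(Z \right)} = 0$
$\frac{1}{B{\left(r{\left(-2 \right)},-6 \right)} - 799} = \frac{1}{-21 - 799} = \frac{1}{-820} = - \frac{1}{820}$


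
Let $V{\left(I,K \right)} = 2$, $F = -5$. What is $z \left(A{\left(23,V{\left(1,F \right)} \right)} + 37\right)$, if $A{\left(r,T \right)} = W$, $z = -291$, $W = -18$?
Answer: $-5529$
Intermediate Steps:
$A{\left(r,T \right)} = -18$
$z \left(A{\left(23,V{\left(1,F \right)} \right)} + 37\right) = - 291 \left(-18 + 37\right) = \left(-291\right) 19 = -5529$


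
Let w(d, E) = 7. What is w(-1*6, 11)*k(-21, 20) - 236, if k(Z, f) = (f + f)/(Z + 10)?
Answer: -2876/11 ≈ -261.45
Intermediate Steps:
k(Z, f) = 2*f/(10 + Z) (k(Z, f) = (2*f)/(10 + Z) = 2*f/(10 + Z))
w(-1*6, 11)*k(-21, 20) - 236 = 7*(2*20/(10 - 21)) - 236 = 7*(2*20/(-11)) - 236 = 7*(2*20*(-1/11)) - 236 = 7*(-40/11) - 236 = -280/11 - 236 = -2876/11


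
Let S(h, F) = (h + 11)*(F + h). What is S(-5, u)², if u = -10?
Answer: 8100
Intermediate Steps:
S(h, F) = (11 + h)*(F + h)
S(-5, u)² = ((-5)² + 11*(-10) + 11*(-5) - 10*(-5))² = (25 - 110 - 55 + 50)² = (-90)² = 8100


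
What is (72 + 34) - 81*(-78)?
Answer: 6424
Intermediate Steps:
(72 + 34) - 81*(-78) = 106 + 6318 = 6424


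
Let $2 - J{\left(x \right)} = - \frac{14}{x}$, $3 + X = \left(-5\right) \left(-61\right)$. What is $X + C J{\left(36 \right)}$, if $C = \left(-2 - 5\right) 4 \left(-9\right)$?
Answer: $904$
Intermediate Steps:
$X = 302$ ($X = -3 - -305 = -3 + 305 = 302$)
$J{\left(x \right)} = 2 + \frac{14}{x}$ ($J{\left(x \right)} = 2 - - \frac{14}{x} = 2 + \frac{14}{x}$)
$C = 252$ ($C = \left(-7\right) 4 \left(-9\right) = \left(-28\right) \left(-9\right) = 252$)
$X + C J{\left(36 \right)} = 302 + 252 \left(2 + \frac{14}{36}\right) = 302 + 252 \left(2 + 14 \cdot \frac{1}{36}\right) = 302 + 252 \left(2 + \frac{7}{18}\right) = 302 + 252 \cdot \frac{43}{18} = 302 + 602 = 904$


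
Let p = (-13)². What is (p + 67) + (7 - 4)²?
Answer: 245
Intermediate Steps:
p = 169
(p + 67) + (7 - 4)² = (169 + 67) + (7 - 4)² = 236 + 3² = 236 + 9 = 245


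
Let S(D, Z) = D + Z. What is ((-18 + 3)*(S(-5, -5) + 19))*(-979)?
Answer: 132165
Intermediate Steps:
((-18 + 3)*(S(-5, -5) + 19))*(-979) = ((-18 + 3)*((-5 - 5) + 19))*(-979) = -15*(-10 + 19)*(-979) = -15*9*(-979) = -135*(-979) = 132165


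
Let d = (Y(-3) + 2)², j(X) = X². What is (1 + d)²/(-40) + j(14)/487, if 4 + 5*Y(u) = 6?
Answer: -9009207/12175000 ≈ -0.73998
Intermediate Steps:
Y(u) = ⅖ (Y(u) = -⅘ + (⅕)*6 = -⅘ + 6/5 = ⅖)
d = 144/25 (d = (⅖ + 2)² = (12/5)² = 144/25 ≈ 5.7600)
(1 + d)²/(-40) + j(14)/487 = (1 + 144/25)²/(-40) + 14²/487 = (169/25)²*(-1/40) + 196*(1/487) = (28561/625)*(-1/40) + 196/487 = -28561/25000 + 196/487 = -9009207/12175000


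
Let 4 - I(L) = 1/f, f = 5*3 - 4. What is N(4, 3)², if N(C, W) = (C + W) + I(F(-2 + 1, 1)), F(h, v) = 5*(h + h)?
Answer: 14400/121 ≈ 119.01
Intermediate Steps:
f = 11 (f = 15 - 4 = 11)
F(h, v) = 10*h (F(h, v) = 5*(2*h) = 10*h)
I(L) = 43/11 (I(L) = 4 - 1/11 = 43/11)
N(C, W) = 43/11 + C + W (N(C, W) = (C + W) + 43/11 = 43/11 + C + W)
N(4, 3)² = (43/11 + 4 + 3)² = (120/11)² = 14400/121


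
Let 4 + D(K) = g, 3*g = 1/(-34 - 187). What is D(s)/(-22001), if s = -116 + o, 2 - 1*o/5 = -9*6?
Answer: 379/2083809 ≈ 0.00018188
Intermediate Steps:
o = 280 (o = 10 - (-45)*6 = 10 - 5*(-54) = 10 + 270 = 280)
g = -1/663 (g = 1/(3*(-34 - 187)) = (1/3)/(-221) = (1/3)*(-1/221) = -1/663 ≈ -0.0015083)
s = 164 (s = -116 + 280 = 164)
D(K) = -2653/663 (D(K) = -4 - 1/663 = -2653/663)
D(s)/(-22001) = -2653/663/(-22001) = -2653/663*(-1/22001) = 379/2083809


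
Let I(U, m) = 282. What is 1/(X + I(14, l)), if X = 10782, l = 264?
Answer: 1/11064 ≈ 9.0383e-5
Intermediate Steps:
1/(X + I(14, l)) = 1/(10782 + 282) = 1/11064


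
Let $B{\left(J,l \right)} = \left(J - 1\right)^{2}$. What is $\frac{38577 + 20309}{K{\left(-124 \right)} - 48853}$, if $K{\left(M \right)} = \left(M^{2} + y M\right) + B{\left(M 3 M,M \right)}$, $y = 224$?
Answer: $\frac{29443}{1063819438} \approx 2.7677 \cdot 10^{-5}$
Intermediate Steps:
$B{\left(J,l \right)} = \left(-1 + J\right)^{2}$
$K{\left(M \right)} = M^{2} + \left(-1 + 3 M^{2}\right)^{2} + 224 M$ ($K{\left(M \right)} = \left(M^{2} + 224 M\right) + \left(-1 + M 3 M\right)^{2} = \left(M^{2} + 224 M\right) + \left(-1 + 3 M M\right)^{2} = \left(M^{2} + 224 M\right) + \left(-1 + 3 M^{2}\right)^{2} = M^{2} + \left(-1 + 3 M^{2}\right)^{2} + 224 M$)
$\frac{38577 + 20309}{K{\left(-124 \right)} - 48853} = \frac{38577 + 20309}{\left(\left(-124\right)^{2} + \left(-1 + 3 \left(-124\right)^{2}\right)^{2} + 224 \left(-124\right)\right) - 48853} = \frac{58886}{\left(15376 + \left(-1 + 3 \cdot 15376\right)^{2} - 27776\right) - 48853} = \frac{58886}{\left(15376 + \left(-1 + 46128\right)^{2} - 27776\right) - 48853} = \frac{58886}{\left(15376 + 46127^{2} - 27776\right) - 48853} = \frac{58886}{\left(15376 + 2127700129 - 27776\right) - 48853} = \frac{58886}{2127687729 - 48853} = \frac{58886}{2127638876} = 58886 \cdot \frac{1}{2127638876} = \frac{29443}{1063819438}$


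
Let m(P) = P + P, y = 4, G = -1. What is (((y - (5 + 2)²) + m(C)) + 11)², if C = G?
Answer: 1296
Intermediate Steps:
C = -1
m(P) = 2*P
(((y - (5 + 2)²) + m(C)) + 11)² = (((4 - (5 + 2)²) + 2*(-1)) + 11)² = (((4 - 1*7²) - 2) + 11)² = (((4 - 1*49) - 2) + 11)² = (((4 - 49) - 2) + 11)² = ((-45 - 2) + 11)² = (-47 + 11)² = (-36)² = 1296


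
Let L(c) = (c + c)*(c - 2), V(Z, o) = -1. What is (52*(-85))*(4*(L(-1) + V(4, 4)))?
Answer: -88400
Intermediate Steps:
L(c) = 2*c*(-2 + c) (L(c) = (2*c)*(-2 + c) = 2*c*(-2 + c))
(52*(-85))*(4*(L(-1) + V(4, 4))) = (52*(-85))*(4*(2*(-1)*(-2 - 1) - 1)) = -17680*(2*(-1)*(-3) - 1) = -17680*(6 - 1) = -17680*5 = -4420*20 = -88400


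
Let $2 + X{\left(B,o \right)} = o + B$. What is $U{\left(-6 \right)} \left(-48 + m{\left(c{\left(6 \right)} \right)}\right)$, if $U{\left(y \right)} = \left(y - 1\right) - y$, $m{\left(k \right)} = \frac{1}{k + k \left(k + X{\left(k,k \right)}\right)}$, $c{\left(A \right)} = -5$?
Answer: $\frac{3839}{80} \approx 47.987$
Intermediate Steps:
$X{\left(B,o \right)} = -2 + B + o$ ($X{\left(B,o \right)} = -2 + \left(o + B\right) = -2 + \left(B + o\right) = -2 + B + o$)
$m{\left(k \right)} = \frac{1}{k + k \left(-2 + 3 k\right)}$ ($m{\left(k \right)} = \frac{1}{k + k \left(k + \left(-2 + k + k\right)\right)} = \frac{1}{k + k \left(k + \left(-2 + 2 k\right)\right)} = \frac{1}{k + k \left(-2 + 3 k\right)}$)
$U{\left(y \right)} = -1$ ($U{\left(y \right)} = \left(-1 + y\right) - y = -1$)
$U{\left(-6 \right)} \left(-48 + m{\left(c{\left(6 \right)} \right)}\right) = - (-48 + \frac{1}{\left(-5\right) \left(-1 + 3 \left(-5\right)\right)}) = - (-48 - \frac{1}{5 \left(-1 - 15\right)}) = - (-48 - \frac{1}{5 \left(-16\right)}) = - (-48 - - \frac{1}{80}) = - (-48 + \frac{1}{80}) = \left(-1\right) \left(- \frac{3839}{80}\right) = \frac{3839}{80}$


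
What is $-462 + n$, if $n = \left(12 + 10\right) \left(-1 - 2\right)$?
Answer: $-528$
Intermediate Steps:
$n = -66$ ($n = 22 \left(-3\right) = -66$)
$-462 + n = -462 - 66 = -528$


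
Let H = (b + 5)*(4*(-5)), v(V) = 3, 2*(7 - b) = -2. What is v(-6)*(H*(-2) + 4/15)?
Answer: 7804/5 ≈ 1560.8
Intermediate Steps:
b = 8 (b = 7 - ½*(-2) = 7 + 1 = 8)
H = -260 (H = (8 + 5)*(4*(-5)) = 13*(-20) = -260)
v(-6)*(H*(-2) + 4/15) = 3*(-260*(-2) + 4/15) = 3*(520 + 4*(1/15)) = 3*(520 + 4/15) = 3*(7804/15) = 7804/5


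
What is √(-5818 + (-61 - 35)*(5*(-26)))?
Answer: √6662 ≈ 81.621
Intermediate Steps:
√(-5818 + (-61 - 35)*(5*(-26))) = √(-5818 - 96*(-130)) = √(-5818 + 12480) = √6662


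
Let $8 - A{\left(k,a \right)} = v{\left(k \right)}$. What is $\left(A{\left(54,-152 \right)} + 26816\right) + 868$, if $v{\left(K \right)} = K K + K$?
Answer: $24722$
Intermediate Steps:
$v{\left(K \right)} = K + K^{2}$ ($v{\left(K \right)} = K^{2} + K = K + K^{2}$)
$A{\left(k,a \right)} = 8 - k \left(1 + k\right)$
$\left(A{\left(54,-152 \right)} + 26816\right) + 868 = \left(\left(8 - 54 \left(1 + 54\right)\right) + 26816\right) + 868 = \left(\left(8 - 54 \cdot 55\right) + 26816\right) + 868 = \left(\left(8 - 2970\right) + 26816\right) + 868 = \left(-2962 + 26816\right) + 868 = 23854 + 868 = 24722$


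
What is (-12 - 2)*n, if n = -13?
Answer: 182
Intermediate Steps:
(-12 - 2)*n = (-12 - 2)*(-13) = -14*(-13) = 182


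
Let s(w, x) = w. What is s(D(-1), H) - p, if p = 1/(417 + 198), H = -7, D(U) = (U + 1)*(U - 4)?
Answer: -1/615 ≈ -0.0016260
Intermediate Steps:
D(U) = (1 + U)*(-4 + U)
p = 1/615 ≈ 0.0016260
s(D(-1), H) - p = (-4 + (-1)² - 3*(-1)) - 1*1/615 = (-4 + 1 + 3) - 1/615 = 0 - 1/615 = -1/615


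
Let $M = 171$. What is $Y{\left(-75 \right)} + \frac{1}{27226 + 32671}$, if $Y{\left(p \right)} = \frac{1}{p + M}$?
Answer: $\frac{59993}{5750112} \approx 0.010433$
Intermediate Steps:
$Y{\left(p \right)} = \frac{1}{171 + p}$ ($Y{\left(p \right)} = \frac{1}{p + 171} = \frac{1}{171 + p}$)
$Y{\left(-75 \right)} + \frac{1}{27226 + 32671} = \frac{1}{171 - 75} + \frac{1}{27226 + 32671} = \frac{1}{96} + \frac{1}{59897} = \frac{59993}{5750112}$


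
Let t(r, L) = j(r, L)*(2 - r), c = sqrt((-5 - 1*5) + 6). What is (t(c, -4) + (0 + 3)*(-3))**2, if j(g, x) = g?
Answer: 9 - 40*I ≈ 9.0 - 40.0*I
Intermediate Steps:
c = 2*I (c = sqrt((-5 - 5) + 6) = sqrt(-10 + 6) = sqrt(-4) = 2*I ≈ 2.0*I)
t(r, L) = r*(2 - r)
(t(c, -4) + (0 + 3)*(-3))**2 = ((2*I)*(2 - 2*I) + (0 + 3)*(-3))**2 = ((2*I)*(2 - 2*I) + 3*(-3))**2 = (2*I*(2 - 2*I) - 9)**2 = (-9 + 2*I*(2 - 2*I))**2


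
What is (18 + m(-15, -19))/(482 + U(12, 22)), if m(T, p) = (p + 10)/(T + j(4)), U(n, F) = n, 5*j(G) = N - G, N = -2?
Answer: 167/4446 ≈ 0.037562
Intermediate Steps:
j(G) = -⅖ - G/5 (j(G) = (-2 - G)/5 = -⅖ - G/5)
m(T, p) = (10 + p)/(-6/5 + T) (m(T, p) = (p + 10)/(T + (-⅖ - ⅕*4)) = (10 + p)/(T + (-⅖ - ⅘)) = (10 + p)/(T - 6/5) = (10 + p)/(-6/5 + T))
(18 + m(-15, -19))/(482 + U(12, 22)) = (18 + 5*(10 - 19)/(-6 + 5*(-15)))/(482 + 12) = (18 + 5*(-9)/(-6 - 75))/494 = (18 + 5*(-9)/(-81))*(1/494) = (18 + 5*(-1/81)*(-9))*(1/494) = (18 + 5/9)*(1/494) = (167/9)*(1/494) = 167/4446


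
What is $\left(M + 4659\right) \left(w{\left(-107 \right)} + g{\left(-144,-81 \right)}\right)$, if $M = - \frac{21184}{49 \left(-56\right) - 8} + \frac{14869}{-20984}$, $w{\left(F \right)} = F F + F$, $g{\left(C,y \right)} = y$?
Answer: $\frac{1102577066015}{20984} \approx 5.2544 \cdot 10^{7}$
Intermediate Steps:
$w{\left(F \right)} = F + F^{2}$ ($w{\left(F \right)} = F^{2} + F = F + F^{2}$)
$M = \frac{146659}{20984}$ ($M = - \frac{21184}{-2744 - 8} + 14869 \left(- \frac{1}{20984}\right) = - \frac{21184}{-2752} - \frac{14869}{20984} = \left(-21184\right) \left(- \frac{1}{2752}\right) - \frac{14869}{20984} = \frac{331}{43} - \frac{14869}{20984} = \frac{146659}{20984} \approx 6.9891$)
$\left(M + 4659\right) \left(w{\left(-107 \right)} + g{\left(-144,-81 \right)}\right) = \left(\frac{146659}{20984} + 4659\right) \left(- 107 \left(1 - 107\right) - 81\right) = \frac{97911115 \left(\left(-107\right) \left(-106\right) - 81\right)}{20984} = \frac{97911115 \left(11342 - 81\right)}{20984} = \frac{97911115}{20984} \cdot 11261 = \frac{1102577066015}{20984}$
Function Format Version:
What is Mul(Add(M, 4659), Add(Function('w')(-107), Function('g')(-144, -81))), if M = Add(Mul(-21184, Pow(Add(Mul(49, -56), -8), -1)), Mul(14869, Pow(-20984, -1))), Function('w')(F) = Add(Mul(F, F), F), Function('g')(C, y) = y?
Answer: Rational(1102577066015, 20984) ≈ 5.2544e+7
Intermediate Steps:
Function('w')(F) = Add(F, Pow(F, 2)) (Function('w')(F) = Add(Pow(F, 2), F) = Add(F, Pow(F, 2)))
M = Rational(146659, 20984) (M = Add(Mul(-21184, Pow(Add(-2744, -8), -1)), Mul(14869, Rational(-1, 20984))) = Add(Mul(-21184, Pow(-2752, -1)), Rational(-14869, 20984)) = Add(Mul(-21184, Rational(-1, 2752)), Rational(-14869, 20984)) = Add(Rational(331, 43), Rational(-14869, 20984)) = Rational(146659, 20984) ≈ 6.9891)
Mul(Add(M, 4659), Add(Function('w')(-107), Function('g')(-144, -81))) = Mul(Add(Rational(146659, 20984), 4659), Add(Mul(-107, Add(1, -107)), -81)) = Mul(Rational(97911115, 20984), Add(Mul(-107, -106), -81)) = Mul(Rational(97911115, 20984), Add(11342, -81)) = Mul(Rational(97911115, 20984), 11261) = Rational(1102577066015, 20984)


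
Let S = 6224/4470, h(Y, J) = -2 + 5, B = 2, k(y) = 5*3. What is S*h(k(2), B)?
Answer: 3112/745 ≈ 4.1772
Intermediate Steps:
k(y) = 15
h(Y, J) = 3
S = 3112/2235 (S = 6224*(1/4470) = 3112/2235 ≈ 1.3924)
S*h(k(2), B) = (3112/2235)*3 = 3112/745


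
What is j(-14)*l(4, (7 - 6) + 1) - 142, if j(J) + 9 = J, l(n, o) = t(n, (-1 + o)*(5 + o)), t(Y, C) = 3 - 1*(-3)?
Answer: -280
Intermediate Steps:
t(Y, C) = 6 (t(Y, C) = 3 + 3 = 6)
l(n, o) = 6
j(J) = -9 + J
j(-14)*l(4, (7 - 6) + 1) - 142 = (-9 - 14)*6 - 142 = -23*6 - 142 = -138 - 142 = -280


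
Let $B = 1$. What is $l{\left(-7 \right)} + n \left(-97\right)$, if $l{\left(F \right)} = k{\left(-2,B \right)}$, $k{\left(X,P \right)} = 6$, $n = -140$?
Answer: $13586$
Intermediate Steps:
$l{\left(F \right)} = 6$
$l{\left(-7 \right)} + n \left(-97\right) = 6 - -13580 = 6 + 13580 = 13586$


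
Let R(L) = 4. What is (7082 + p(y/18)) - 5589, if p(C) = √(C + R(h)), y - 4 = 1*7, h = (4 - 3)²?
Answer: 1493 + √166/6 ≈ 1495.1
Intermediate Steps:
h = 1 (h = 1² = 1)
y = 11 (y = 4 + 1*7 = 4 + 7 = 11)
p(C) = √(4 + C) (p(C) = √(C + 4) = √(4 + C))
(7082 + p(y/18)) - 5589 = (7082 + √(4 + 11/18)) - 5589 = (7082 + √(83/18)) - 5589 = (7082 + √166/6) - 5589 = 1493 + √166/6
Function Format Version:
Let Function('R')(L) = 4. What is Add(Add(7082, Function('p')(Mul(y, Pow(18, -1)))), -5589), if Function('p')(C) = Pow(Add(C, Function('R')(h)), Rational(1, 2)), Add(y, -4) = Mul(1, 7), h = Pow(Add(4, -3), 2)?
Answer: Add(1493, Mul(Rational(1, 6), Pow(166, Rational(1, 2)))) ≈ 1495.1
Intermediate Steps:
h = 1 (h = Pow(1, 2) = 1)
y = 11 (y = Add(4, Mul(1, 7)) = Add(4, 7) = 11)
Function('p')(C) = Pow(Add(4, C), Rational(1, 2)) (Function('p')(C) = Pow(Add(C, 4), Rational(1, 2)) = Pow(Add(4, C), Rational(1, 2)))
Add(Add(7082, Function('p')(Mul(y, Pow(18, -1)))), -5589) = Add(Add(7082, Pow(Add(4, Mul(11, Pow(18, -1))), Rational(1, 2))), -5589) = Add(Add(7082, Pow(Add(4, Mul(11, Rational(1, 18))), Rational(1, 2))), -5589) = Add(Add(7082, Pow(Add(4, Rational(11, 18)), Rational(1, 2))), -5589) = Add(Add(7082, Pow(Rational(83, 18), Rational(1, 2))), -5589) = Add(Add(7082, Mul(Rational(1, 6), Pow(166, Rational(1, 2)))), -5589) = Add(1493, Mul(Rational(1, 6), Pow(166, Rational(1, 2))))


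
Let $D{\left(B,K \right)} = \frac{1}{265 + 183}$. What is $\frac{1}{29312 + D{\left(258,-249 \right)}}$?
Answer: $\frac{448}{13131777} \approx 3.4116 \cdot 10^{-5}$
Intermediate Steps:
$D{\left(B,K \right)} = \frac{1}{448}$
$\frac{1}{29312 + D{\left(258,-249 \right)}} = \frac{1}{29312 + \frac{1}{448}} = \frac{1}{\frac{13131777}{448}} = \frac{448}{13131777}$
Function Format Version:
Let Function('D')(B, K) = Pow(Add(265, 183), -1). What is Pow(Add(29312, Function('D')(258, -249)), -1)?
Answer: Rational(448, 13131777) ≈ 3.4116e-5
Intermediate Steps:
Function('D')(B, K) = Rational(1, 448) (Function('D')(B, K) = Pow(448, -1) = Rational(1, 448))
Pow(Add(29312, Function('D')(258, -249)), -1) = Pow(Add(29312, Rational(1, 448)), -1) = Pow(Rational(13131777, 448), -1) = Rational(448, 13131777)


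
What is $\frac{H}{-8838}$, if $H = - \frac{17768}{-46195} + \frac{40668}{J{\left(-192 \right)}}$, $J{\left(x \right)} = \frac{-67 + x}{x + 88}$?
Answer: $- \frac{97692530476}{52871147595} \approx -1.8477$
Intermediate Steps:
$J{\left(x \right)} = \frac{-67 + x}{88 + x}$
$H = \frac{195385060952}{11964505}$ ($H = - \frac{17768}{-46195} + \frac{40668}{\frac{1}{88 - 192} \left(-67 - 192\right)} = \left(-17768\right) \left(- \frac{1}{46195}\right) + \frac{40668}{\frac{1}{-104} \left(-259\right)} = \frac{17768}{46195} + \frac{40668}{\left(- \frac{1}{104}\right) \left(-259\right)} = \frac{17768}{46195} + \frac{40668}{\frac{259}{104}} = \frac{17768}{46195} + 40668 \cdot \frac{104}{259} = \frac{17768}{46195} + \frac{4229472}{259} = \frac{195385060952}{11964505} \approx 16330.0$)
$\frac{H}{-8838} = \frac{195385060952}{11964505 \left(-8838\right)} = \frac{195385060952}{11964505} \left(- \frac{1}{8838}\right) = - \frac{97692530476}{52871147595}$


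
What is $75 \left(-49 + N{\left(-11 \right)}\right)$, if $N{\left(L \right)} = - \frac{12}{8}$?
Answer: $- \frac{7575}{2} \approx -3787.5$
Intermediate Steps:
$N{\left(L \right)} = - \frac{3}{2}$ ($N{\left(L \right)} = \left(-12\right) \frac{1}{8} = - \frac{3}{2}$)
$75 \left(-49 + N{\left(-11 \right)}\right) = 75 \left(-49 - \frac{3}{2}\right) = 75 \left(- \frac{101}{2}\right) = - \frac{7575}{2}$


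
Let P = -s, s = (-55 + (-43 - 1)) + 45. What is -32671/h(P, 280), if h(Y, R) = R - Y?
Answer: -32671/226 ≈ -144.56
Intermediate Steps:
s = -54 (s = (-55 - 44) + 45 = -99 + 45 = -54)
P = 54 (P = -1*(-54) = 54)
-32671/h(P, 280) = -32671/(280 - 1*54) = -32671/(280 - 54) = -32671/226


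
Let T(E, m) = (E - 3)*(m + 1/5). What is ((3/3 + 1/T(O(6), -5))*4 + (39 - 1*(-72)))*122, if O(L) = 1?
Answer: 84485/6 ≈ 14081.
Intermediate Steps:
T(E, m) = (-3 + E)*(⅕ + m) (T(E, m) = (-3 + E)*(m + ⅕) = (-3 + E)*(⅕ + m))
((3/3 + 1/T(O(6), -5))*4 + (39 - 1*(-72)))*122 = ((3/3 + 1/(-⅗ - 3*(-5) + (⅕)*1 + 1*(-5)))*4 + (39 - 1*(-72)))*122 = ((3*(⅓) + 1/(-⅗ + 15 + ⅕ - 5))*4 + (39 + 72))*122 = ((1 + 1/(48/5))*4 + 111)*122 = ((1 + 1*(5/48))*4 + 111)*122 = ((1 + 5/48)*4 + 111)*122 = ((53/48)*4 + 111)*122 = (53/12 + 111)*122 = (1385/12)*122 = 84485/6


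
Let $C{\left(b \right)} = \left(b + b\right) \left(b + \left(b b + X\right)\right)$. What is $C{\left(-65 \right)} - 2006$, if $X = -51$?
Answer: $-536176$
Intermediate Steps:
$C{\left(b \right)} = 2 b \left(-51 + b + b^{2}\right)$ ($C{\left(b \right)} = \left(b + b\right) \left(b + \left(b b - 51\right)\right) = 2 b \left(b + \left(b^{2} - 51\right)\right) = 2 b \left(b + \left(-51 + b^{2}\right)\right) = 2 b \left(-51 + b + b^{2}\right)$)
$C{\left(-65 \right)} - 2006 = 2 \left(-65\right) \left(-51 - 65 + \left(-65\right)^{2}\right) - 2006 = 2 \left(-65\right) \left(-51 - 65 + 4225\right) - 2006 = 2 \left(-65\right) 4109 - 2006 = -534170 - 2006 = -536176$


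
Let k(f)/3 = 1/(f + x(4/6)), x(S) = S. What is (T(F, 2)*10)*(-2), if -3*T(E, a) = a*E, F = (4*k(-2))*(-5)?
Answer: 600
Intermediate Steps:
k(f) = 3/(⅔ + f) (k(f) = 3/(f + 4/6) = 3/(f + 4*(⅙)) = 3/(f + ⅔) = 3/(⅔ + f))
F = 45 (F = (4*(9/(2 + 3*(-2))))*(-5) = (4*(9/(2 - 6)))*(-5) = (4*(9/(-4)))*(-5) = (4*(9*(-¼)))*(-5) = (4*(-9/4))*(-5) = -9*(-5) = 45)
T(E, a) = -E*a/3 (T(E, a) = -a*E/3 = -E*a/3)
(T(F, 2)*10)*(-2) = (-⅓*45*2*10)*(-2) = -30*10*(-2) = -300*(-2) = 600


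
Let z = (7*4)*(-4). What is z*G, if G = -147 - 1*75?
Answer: 24864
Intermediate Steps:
G = -222 (G = -147 - 75 = -222)
z = -112 (z = 28*(-4) = -112)
z*G = -112*(-222) = 24864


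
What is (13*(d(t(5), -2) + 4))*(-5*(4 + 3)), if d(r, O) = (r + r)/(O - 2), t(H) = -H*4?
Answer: -6370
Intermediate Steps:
t(H) = -4*H
d(r, O) = 2*r/(-2 + O) (d(r, O) = (2*r)/(-2 + O) = 2*r/(-2 + O))
(13*(d(t(5), -2) + 4))*(-5*(4 + 3)) = (13*(2*(-4*5)/(-2 - 2) + 4))*(-5*(4 + 3)) = (13*(2*(-20)/(-4) + 4))*(-5*7) = (13*(2*(-20)*(-¼) + 4))*(-35) = (13*(10 + 4))*(-35) = (13*14)*(-35) = 182*(-35) = -6370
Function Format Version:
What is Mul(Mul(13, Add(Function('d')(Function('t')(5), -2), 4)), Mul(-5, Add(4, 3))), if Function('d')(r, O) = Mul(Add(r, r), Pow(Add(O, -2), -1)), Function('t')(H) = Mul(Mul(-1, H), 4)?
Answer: -6370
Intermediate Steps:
Function('t')(H) = Mul(-4, H)
Function('d')(r, O) = Mul(2, r, Pow(Add(-2, O), -1)) (Function('d')(r, O) = Mul(Mul(2, r), Pow(Add(-2, O), -1)) = Mul(2, r, Pow(Add(-2, O), -1)))
Mul(Mul(13, Add(Function('d')(Function('t')(5), -2), 4)), Mul(-5, Add(4, 3))) = Mul(Mul(13, Add(Mul(2, Mul(-4, 5), Pow(Add(-2, -2), -1)), 4)), Mul(-5, Add(4, 3))) = Mul(Mul(13, Add(Mul(2, -20, Pow(-4, -1)), 4)), Mul(-5, 7)) = Mul(Mul(13, Add(Mul(2, -20, Rational(-1, 4)), 4)), -35) = Mul(Mul(13, Add(10, 4)), -35) = Mul(Mul(13, 14), -35) = Mul(182, -35) = -6370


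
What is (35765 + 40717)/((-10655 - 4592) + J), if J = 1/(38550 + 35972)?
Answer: -5699591604/1136236933 ≈ -5.0162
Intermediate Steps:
J = 1/74522 ≈ 1.3419e-5
(35765 + 40717)/((-10655 - 4592) + J) = (35765 + 40717)/((-10655 - 4592) + 1/74522) = 76482/(-15247 + 1/74522) = 76482/(-1136236933/74522) = 76482*(-74522/1136236933) = -5699591604/1136236933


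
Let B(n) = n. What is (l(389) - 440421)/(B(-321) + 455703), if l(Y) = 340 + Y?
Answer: -73282/75897 ≈ -0.96555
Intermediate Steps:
(l(389) - 440421)/(B(-321) + 455703) = ((340 + 389) - 440421)/(-321 + 455703) = (729 - 440421)/455382 = -439692*1/455382 = -73282/75897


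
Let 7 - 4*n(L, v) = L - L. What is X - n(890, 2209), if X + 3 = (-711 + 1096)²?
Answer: 592881/4 ≈ 1.4822e+5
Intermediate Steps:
n(L, v) = 7/4 (n(L, v) = 7/4 - (L - L)/4 = 7/4 - ¼*0 = 7/4 + 0 = 7/4)
X = 148222 (X = -3 + (-711 + 1096)² = -3 + 385² = -3 + 148225 = 148222)
X - n(890, 2209) = 148222 - 1*7/4 = 148222 - 7/4 = 592881/4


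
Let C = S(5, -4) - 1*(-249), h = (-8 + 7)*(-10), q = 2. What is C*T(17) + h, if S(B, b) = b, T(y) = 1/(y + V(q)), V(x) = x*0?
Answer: 415/17 ≈ 24.412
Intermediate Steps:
V(x) = 0
T(y) = 1/y (T(y) = 1/(y + 0) = 1/y)
h = 10 (h = -1*(-10) = 10)
C = 245 (C = -4 - 1*(-249) = -4 + 249 = 245)
C*T(17) + h = 245/17 + 10 = 415/17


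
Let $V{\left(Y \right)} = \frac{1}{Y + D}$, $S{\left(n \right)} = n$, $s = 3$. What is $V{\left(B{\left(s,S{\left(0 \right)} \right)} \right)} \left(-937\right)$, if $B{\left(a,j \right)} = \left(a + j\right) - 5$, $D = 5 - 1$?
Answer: $- \frac{937}{2} \approx -468.5$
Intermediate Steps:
$D = 4$ ($D = 5 - 1 = 4$)
$B{\left(a,j \right)} = -5 + a + j$
$V{\left(Y \right)} = \frac{1}{4 + Y}$ ($V{\left(Y \right)} = \frac{1}{Y + 4} = \frac{1}{4 + Y}$)
$V{\left(B{\left(s,S{\left(0 \right)} \right)} \right)} \left(-937\right) = \frac{1}{4 + \left(-5 + 3 + 0\right)} \left(-937\right) = \frac{1}{4 - 2} \left(-937\right) = \frac{1}{2} \left(-937\right) = - \frac{937}{2}$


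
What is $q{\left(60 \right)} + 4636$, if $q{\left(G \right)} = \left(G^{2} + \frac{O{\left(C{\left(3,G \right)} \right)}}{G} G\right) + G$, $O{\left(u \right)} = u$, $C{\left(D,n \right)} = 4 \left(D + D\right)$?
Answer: $8320$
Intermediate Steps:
$C{\left(D,n \right)} = 8 D$ ($C{\left(D,n \right)} = 4 \cdot 2 D = 8 D$)
$q{\left(G \right)} = 24 + G + G^{2}$ ($q{\left(G \right)} = \left(G^{2} + \frac{8 \cdot 3}{G} G\right) + G = \left(G^{2} + \frac{24}{G} G\right) + G = \left(G^{2} + 24\right) + G = \left(24 + G^{2}\right) + G = 24 + G + G^{2}$)
$q{\left(60 \right)} + 4636 = \left(24 + 60 + 60^{2}\right) + 4636 = \left(24 + 60 + 3600\right) + 4636 = 3684 + 4636 = 8320$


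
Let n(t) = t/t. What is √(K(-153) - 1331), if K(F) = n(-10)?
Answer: I*√1330 ≈ 36.469*I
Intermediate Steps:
n(t) = 1
K(F) = 1
√(K(-153) - 1331) = √(1 - 1331) = √(-1330) = I*√1330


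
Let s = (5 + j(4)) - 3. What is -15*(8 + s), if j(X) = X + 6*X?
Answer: -570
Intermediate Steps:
j(X) = 7*X
s = 30 (s = (5 + 7*4) - 3 = (5 + 28) - 3 = 33 - 3 = 30)
-15*(8 + s) = -15*(8 + 30) = -15*38 = -570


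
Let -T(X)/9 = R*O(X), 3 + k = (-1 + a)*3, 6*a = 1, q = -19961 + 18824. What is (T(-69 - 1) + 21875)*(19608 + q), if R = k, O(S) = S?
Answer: 340051110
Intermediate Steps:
q = -1137
a = ⅙ (a = (⅙)*1 = ⅙ ≈ 0.16667)
k = -11/2 (k = -3 + (-1 + ⅙)*3 = -3 - ⅚*3 = -3 - 5/2 = -11/2 ≈ -5.5000)
R = -11/2 ≈ -5.5000
T(X) = 99*X/2 (T(X) = -(-99)*X/2 = 99*X/2)
(T(-69 - 1) + 21875)*(19608 + q) = (99*(-69 - 1)/2 + 21875)*(19608 - 1137) = ((99/2)*(-70) + 21875)*18471 = (-3465 + 21875)*18471 = 18410*18471 = 340051110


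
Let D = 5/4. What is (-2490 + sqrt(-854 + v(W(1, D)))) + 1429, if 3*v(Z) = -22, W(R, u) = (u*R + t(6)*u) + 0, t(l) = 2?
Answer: -1061 + 2*I*sqrt(1938)/3 ≈ -1061.0 + 29.348*I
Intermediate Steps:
D = 5/4 (D = 5*(1/4) = 5/4 ≈ 1.2500)
W(R, u) = 2*u + R*u (W(R, u) = (u*R + 2*u) + 0 = (R*u + 2*u) + 0 = (2*u + R*u) + 0 = 2*u + R*u)
v(Z) = -22/3 (v(Z) = (1/3)*(-22) = -22/3)
(-2490 + sqrt(-854 + v(W(1, D)))) + 1429 = (-2490 + sqrt(-854 - 22/3)) + 1429 = (-2490 + sqrt(-2584/3)) + 1429 = (-2490 + 2*I*sqrt(1938)/3) + 1429 = -1061 + 2*I*sqrt(1938)/3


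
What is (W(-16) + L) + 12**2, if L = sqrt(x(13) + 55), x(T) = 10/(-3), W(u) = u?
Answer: 128 + sqrt(465)/3 ≈ 135.19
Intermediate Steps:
x(T) = -10/3 (x(T) = 10*(-1/3) = -10/3)
L = sqrt(465)/3 (L = sqrt(-10/3 + 55) = sqrt(155/3) = sqrt(465)/3 ≈ 7.1880)
(W(-16) + L) + 12**2 = (-16 + sqrt(465)/3) + 12**2 = (-16 + sqrt(465)/3) + 144 = 128 + sqrt(465)/3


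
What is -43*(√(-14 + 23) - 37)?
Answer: 1462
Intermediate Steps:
-43*(√(-14 + 23) - 37) = -43*(√9 - 37) = -43*(3 - 37) = -43*(-34) = 1462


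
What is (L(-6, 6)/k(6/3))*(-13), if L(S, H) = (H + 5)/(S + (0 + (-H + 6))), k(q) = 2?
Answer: 143/12 ≈ 11.917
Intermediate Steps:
L(S, H) = (5 + H)/(6 + S - H) (L(S, H) = (5 + H)/(S + (0 + (6 - H))) = (5 + H)/(S + (6 - H)) = (5 + H)/(6 + S - H))
(L(-6, 6)/k(6/3))*(-13) = (((5 + 6)/(6 - 6 - 1*6))/2)*(-13) = ((11/(6 - 6 - 6))/2)*(-13) = ((11/(-6))/2)*(-13) = ((-1/6*11)/2)*(-13) = ((1/2)*(-11/6))*(-13) = -11/12*(-13) = 143/12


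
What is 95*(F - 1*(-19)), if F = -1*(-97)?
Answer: 11020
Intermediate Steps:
F = 97
95*(F - 1*(-19)) = 95*(97 - 1*(-19)) = 95*(97 + 19) = 95*116 = 11020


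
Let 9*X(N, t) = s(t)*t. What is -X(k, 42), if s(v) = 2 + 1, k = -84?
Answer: -14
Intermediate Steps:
s(v) = 3
X(N, t) = t/3 (X(N, t) = (3*t)/9 = t/3)
-X(k, 42) = -42/3 = -1*14 = -14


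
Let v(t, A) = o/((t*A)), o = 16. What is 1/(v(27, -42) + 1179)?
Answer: 567/668485 ≈ 0.00084819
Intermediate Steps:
v(t, A) = 16/(A*t) (v(t, A) = 16/((t*A)) = 16/((A*t)) = 16*(1/(A*t)) = 16/(A*t))
1/(v(27, -42) + 1179) = 1/(16/(-42*27) + 1179) = 1/(16*(-1/42)*(1/27) + 1179) = 1/(-8/567 + 1179) = 1/(668485/567) = 567/668485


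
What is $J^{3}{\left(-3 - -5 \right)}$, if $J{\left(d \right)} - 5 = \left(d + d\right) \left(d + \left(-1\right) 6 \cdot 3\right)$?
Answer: $-205379$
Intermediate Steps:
$J{\left(d \right)} = 5 + 2 d \left(-18 + d\right)$ ($J{\left(d \right)} = 5 + \left(d + d\right) \left(d + \left(-1\right) 6 \cdot 3\right) = 5 + 2 d \left(d - 18\right) = 5 + 2 d \left(-18 + d\right)$)
$J^{3}{\left(-3 - -5 \right)} = \left(5 - 36 \left(-3 - -5\right) + 2 \left(-3 - -5\right)^{2}\right)^{3} = \left(5 - 36 \left(-3 + 5\right) + 2 \left(-3 + 5\right)^{2}\right)^{3} = \left(5 - 72 + 2 \cdot 2^{2}\right)^{3} = \left(5 - 72 + 2 \cdot 4\right)^{3} = \left(5 - 72 + 8\right)^{3} = \left(-59\right)^{3} = -205379$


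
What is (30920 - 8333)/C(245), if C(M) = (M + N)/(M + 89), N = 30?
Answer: 7544058/275 ≈ 27433.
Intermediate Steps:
C(M) = (30 + M)/(89 + M) (C(M) = (M + 30)/(M + 89) = (30 + M)/(89 + M))
(30920 - 8333)/C(245) = (30920 - 8333)/(((30 + 245)/(89 + 245))) = 22587/((275/334)) = 22587/(((1/334)*275)) = 22587/(275/334) = 22587*(334/275) = 7544058/275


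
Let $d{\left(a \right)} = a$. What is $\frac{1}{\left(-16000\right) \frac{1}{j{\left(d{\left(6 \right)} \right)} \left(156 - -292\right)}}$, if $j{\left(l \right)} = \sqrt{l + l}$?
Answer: $- \frac{7 \sqrt{3}}{125} \approx -0.096995$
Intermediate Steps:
$j{\left(l \right)} = \sqrt{2} \sqrt{l}$ ($j{\left(l \right)} = \sqrt{2 l} = \sqrt{2} \sqrt{l}$)
$\frac{1}{\left(-16000\right) \frac{1}{j{\left(d{\left(6 \right)} \right)} \left(156 - -292\right)}} = \frac{1}{\left(-16000\right) \frac{1}{\sqrt{2} \sqrt{6} \left(156 - -292\right)}} = \frac{1}{\left(-16000\right) \frac{1}{2 \sqrt{3} \left(156 + 292\right)}} = \frac{1}{\left(-16000\right) \frac{1}{2 \sqrt{3} \cdot 448}} = \frac{1}{\left(-16000\right) \frac{1}{896 \sqrt{3}}} = \frac{1}{\left(-16000\right) \frac{\sqrt{3}}{2688}} = \frac{1}{\left(- \frac{125}{21}\right) \sqrt{3}} = - \frac{7 \sqrt{3}}{125}$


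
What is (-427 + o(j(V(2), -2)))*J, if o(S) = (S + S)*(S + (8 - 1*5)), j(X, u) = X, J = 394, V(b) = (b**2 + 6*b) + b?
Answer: 129626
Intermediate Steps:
V(b) = b**2 + 7*b
o(S) = 2*S*(3 + S) (o(S) = (2*S)*(S + (8 - 5)) = (2*S)*(S + 3) = (2*S)*(3 + S) = 2*S*(3 + S))
(-427 + o(j(V(2), -2)))*J = (-427 + 2*(2*(7 + 2))*(3 + 2*(7 + 2)))*394 = (-427 + 2*(2*9)*(3 + 2*9))*394 = (-427 + 2*18*(3 + 18))*394 = (-427 + 2*18*21)*394 = (-427 + 756)*394 = 329*394 = 129626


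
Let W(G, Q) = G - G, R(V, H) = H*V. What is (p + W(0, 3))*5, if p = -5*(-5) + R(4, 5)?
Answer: 225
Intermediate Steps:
W(G, Q) = 0
p = 45 (p = -5*(-5) + 5*4 = 25 + 20 = 45)
(p + W(0, 3))*5 = (45 + 0)*5 = 45*5 = 225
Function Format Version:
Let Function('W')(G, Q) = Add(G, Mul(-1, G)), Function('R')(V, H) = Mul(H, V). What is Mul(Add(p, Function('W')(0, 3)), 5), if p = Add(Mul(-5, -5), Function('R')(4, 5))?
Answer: 225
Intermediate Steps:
Function('W')(G, Q) = 0
p = 45 (p = Add(Mul(-5, -5), Mul(5, 4)) = Add(25, 20) = 45)
Mul(Add(p, Function('W')(0, 3)), 5) = Mul(Add(45, 0), 5) = Mul(45, 5) = 225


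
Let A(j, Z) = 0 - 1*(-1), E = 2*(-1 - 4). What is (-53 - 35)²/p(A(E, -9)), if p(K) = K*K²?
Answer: 7744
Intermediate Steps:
E = -10 (E = 2*(-5) = -10)
A(j, Z) = 1 (A(j, Z) = 0 + 1 = 1)
p(K) = K³
(-53 - 35)²/p(A(E, -9)) = (-53 - 35)²/(1³) = (-88)²/1 = 7744*1 = 7744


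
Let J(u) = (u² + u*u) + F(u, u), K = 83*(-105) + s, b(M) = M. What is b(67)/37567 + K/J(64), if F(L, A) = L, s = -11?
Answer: -163628245/155076576 ≈ -1.0551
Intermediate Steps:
K = -8726 (K = 83*(-105) - 11 = -8715 - 11 = -8726)
J(u) = u + 2*u² (J(u) = (u² + u*u) + u = (u² + u²) + u = 2*u² + u = u + 2*u²)
b(67)/37567 + K/J(64) = 67/37567 - 8726*1/(64*(1 + 2*64)) = 67*(1/37567) - 8726*1/(64*(1 + 128)) = 67/37567 - 8726/(64*129) = 67/37567 - 8726/8256 = 67/37567 - 8726*1/8256 = 67/37567 - 4363/4128 = -163628245/155076576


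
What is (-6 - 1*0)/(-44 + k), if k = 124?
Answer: -3/40 ≈ -0.075000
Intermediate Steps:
(-6 - 1*0)/(-44 + k) = (-6 - 1*0)/(-44 + 124) = (-6 + 0)/80 = (1/80)*(-6) = -3/40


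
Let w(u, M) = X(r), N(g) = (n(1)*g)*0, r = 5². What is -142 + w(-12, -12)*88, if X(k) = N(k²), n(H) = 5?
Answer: -142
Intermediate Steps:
r = 25
N(g) = 0 (N(g) = (5*g)*0 = 0)
X(k) = 0
w(u, M) = 0
-142 + w(-12, -12)*88 = -142 + 0*88 = -142 + 0 = -142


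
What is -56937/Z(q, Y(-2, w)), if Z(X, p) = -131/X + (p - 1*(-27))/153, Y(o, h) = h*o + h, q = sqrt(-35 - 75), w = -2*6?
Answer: -4152415410/44654351 + 19400200947*I*sqrt(110)/44654351 ≈ -92.99 + 4556.6*I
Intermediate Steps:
w = -12
q = I*sqrt(110) (q = sqrt(-110) = I*sqrt(110) ≈ 10.488*I)
Y(o, h) = h + h*o
Z(X, p) = 3/17 - 131/X + p/153 (Z(X, p) = -131/X + (p + 27)*(1/153) = -131/X + (27 + p)*(1/153) = -131/X + (3/17 + p/153) = 3/17 - 131/X + p/153)
-56937/Z(q, Y(-2, w)) = -56937*153*I*sqrt(110)/(-20043 + (I*sqrt(110))*(27 - 12*(1 - 2))) = -56937*153*I*sqrt(110)/(-20043 + (I*sqrt(110))*(27 - 12*(-1))) = -56937*153*I*sqrt(110)/(-20043 + (I*sqrt(110))*(27 + 12)) = -56937*153*I*sqrt(110)/(-20043 + (I*sqrt(110))*39) = -56937*153*I*sqrt(110)/(-20043 + 39*I*sqrt(110)) = -8711361*I*sqrt(110)/(-20043 + 39*I*sqrt(110))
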